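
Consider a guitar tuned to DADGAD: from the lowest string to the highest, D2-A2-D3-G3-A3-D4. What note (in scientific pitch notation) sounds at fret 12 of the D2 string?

D3

D2 is MIDI 38. Adding 12 gives 50, which is D3.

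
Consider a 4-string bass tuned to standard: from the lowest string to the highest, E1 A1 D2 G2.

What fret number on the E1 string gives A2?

17

A2 is 17 semitones above the open E1 (E–F–F#–G–…–G–G#–A), so it sits at fret 17.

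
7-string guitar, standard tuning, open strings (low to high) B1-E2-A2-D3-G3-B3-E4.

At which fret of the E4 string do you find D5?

10

D5 is 10 semitones above the open E4 (E–F–F#–G–…–C–C#–D), so it sits at fret 10.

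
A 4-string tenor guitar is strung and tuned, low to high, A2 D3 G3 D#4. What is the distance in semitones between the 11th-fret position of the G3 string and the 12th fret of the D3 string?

4 semitones

G3 at fret 11 → F#4 (MIDI 66); D3 at fret 12 → D4 (MIDI 62).
66 − 62 = 4, so the two pitches are 4 semitones apart, with F#4 the higher.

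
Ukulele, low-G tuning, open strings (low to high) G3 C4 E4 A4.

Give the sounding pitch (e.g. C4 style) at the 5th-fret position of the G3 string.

C4

Each fret is one semitone, so G3 + 5 = C4.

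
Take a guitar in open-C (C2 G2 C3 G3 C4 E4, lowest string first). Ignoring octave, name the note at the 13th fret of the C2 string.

C#

Each fret is one semitone, so C2 + 13 = C#.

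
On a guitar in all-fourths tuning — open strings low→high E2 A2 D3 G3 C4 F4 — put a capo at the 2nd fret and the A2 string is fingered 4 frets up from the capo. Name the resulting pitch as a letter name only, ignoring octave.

The capo raises the open A2 by 2 semitones to B2; fretting 4 more gives A2 + 2 + 4 = A2 + 6 semitones, landing on D#.
(Also written Eb.)

D#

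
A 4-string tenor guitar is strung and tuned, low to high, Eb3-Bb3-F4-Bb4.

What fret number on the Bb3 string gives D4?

4

D4 is 4 semitones above the open Bb3 (Bb–B–C–Db–D), so it sits at fret 4.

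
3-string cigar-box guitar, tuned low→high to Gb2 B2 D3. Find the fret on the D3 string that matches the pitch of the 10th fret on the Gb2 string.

2

Gb2 at fret 10 is Gb2 + 10 semitones = E3.
The open D3 string is 8 semitones above the open Gb2, so the same pitch on the D3 string lies at fret 10 − 8 = 2.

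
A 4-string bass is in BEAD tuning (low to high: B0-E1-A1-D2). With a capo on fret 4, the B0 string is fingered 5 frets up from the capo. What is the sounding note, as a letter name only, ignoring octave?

G#

The capo raises the open B0 by 4 semitones to D#1; fretting 5 more gives B0 + 4 + 5 = B0 + 9 semitones, landing on G#.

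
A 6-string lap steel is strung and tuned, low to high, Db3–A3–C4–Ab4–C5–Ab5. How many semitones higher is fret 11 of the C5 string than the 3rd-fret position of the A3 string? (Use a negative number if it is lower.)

23 semitones

C5 at fret 11 → B5 (MIDI 83); A3 at fret 3 → C4 (MIDI 60).
83 − 60 = 23, so the two pitches are 23 semitones apart.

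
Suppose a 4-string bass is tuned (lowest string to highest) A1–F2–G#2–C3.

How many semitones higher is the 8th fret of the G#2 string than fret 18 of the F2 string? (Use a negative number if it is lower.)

G#2 at fret 8 → E3 (MIDI 52); F2 at fret 18 → B3 (MIDI 59).
52 − 59 = -7, so the two pitches are 7 semitones apart.

-7 semitones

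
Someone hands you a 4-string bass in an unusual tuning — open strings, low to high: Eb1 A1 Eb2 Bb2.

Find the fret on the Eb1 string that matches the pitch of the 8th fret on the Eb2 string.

20

Eb2 at fret 8 is Eb2 + 8 semitones = B2.
The open Eb1 string is 12 semitones below the open Eb2, so the same pitch on the Eb1 string lies at fret 8 + 12 = 20.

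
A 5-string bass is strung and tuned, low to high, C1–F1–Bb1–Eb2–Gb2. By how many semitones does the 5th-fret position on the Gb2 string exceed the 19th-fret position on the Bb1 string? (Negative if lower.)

-6 semitones

Gb2 at fret 5 → B2 (MIDI 47); Bb1 at fret 19 → F3 (MIDI 53).
47 − 53 = -6, so the two pitches are 6 semitones apart.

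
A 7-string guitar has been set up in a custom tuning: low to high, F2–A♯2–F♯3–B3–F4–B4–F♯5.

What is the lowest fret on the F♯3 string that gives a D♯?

9

From F♯3, count semitones up the chromatic scale until reaching D♯: F#–G–G#–A–A#–B–C–C#–D–D# — 9 steps.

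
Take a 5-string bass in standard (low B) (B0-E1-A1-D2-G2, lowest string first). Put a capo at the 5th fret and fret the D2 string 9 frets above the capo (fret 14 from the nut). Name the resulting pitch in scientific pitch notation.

The capo raises the open D2 by 5 semitones to G2; fretting 9 more gives D2 + 5 + 9 = D2 + 14 semitones = E3.

E3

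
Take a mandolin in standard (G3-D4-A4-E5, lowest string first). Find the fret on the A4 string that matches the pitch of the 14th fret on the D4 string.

7

D4 at fret 14 is D4 + 14 semitones = E5.
The open A4 string is 7 semitones above the open D4, so the same pitch on the A4 string lies at fret 14 − 7 = 7.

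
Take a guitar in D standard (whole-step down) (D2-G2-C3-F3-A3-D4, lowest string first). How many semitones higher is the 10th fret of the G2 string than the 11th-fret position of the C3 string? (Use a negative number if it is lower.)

-6 semitones

G2 at fret 10 → F3 (MIDI 53); C3 at fret 11 → B3 (MIDI 59).
53 − 59 = -6, so the two pitches are 6 semitones apart.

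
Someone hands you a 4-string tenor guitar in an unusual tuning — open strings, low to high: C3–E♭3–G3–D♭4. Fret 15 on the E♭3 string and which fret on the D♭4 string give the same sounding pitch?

E♭3 at fret 15 is E♭3 + 15 semitones = G♭4.
The open D♭4 string is 10 semitones above the open E♭3, so the same pitch on the D♭4 string lies at fret 15 − 10 = 5.

5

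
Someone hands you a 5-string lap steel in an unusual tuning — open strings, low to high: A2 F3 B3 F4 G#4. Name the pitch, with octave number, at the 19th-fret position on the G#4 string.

The open G#4 string plus 19 semitones: G#–A–A#–B–…–C#–D–D#.
The walk passes from B into C 2 times, so the octave number goes from 4 to 6.
(Equivalently spelled Eb6.)

D#6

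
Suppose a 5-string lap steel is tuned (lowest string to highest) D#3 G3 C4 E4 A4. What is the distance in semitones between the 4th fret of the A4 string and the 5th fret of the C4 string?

A4 at fret 4 → C#5 (MIDI 73); C4 at fret 5 → F4 (MIDI 65).
73 − 65 = 8, so the two pitches are 8 semitones apart, with C#5 the higher.

8 semitones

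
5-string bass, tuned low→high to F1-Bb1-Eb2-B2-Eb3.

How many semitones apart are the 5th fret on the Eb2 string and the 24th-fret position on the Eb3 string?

Eb2 at fret 5 → Ab2 (MIDI 44); Eb3 at fret 24 → Eb5 (MIDI 75).
44 − 75 = -31, so the two pitches are 31 semitones apart, with Eb5 the higher.

31 semitones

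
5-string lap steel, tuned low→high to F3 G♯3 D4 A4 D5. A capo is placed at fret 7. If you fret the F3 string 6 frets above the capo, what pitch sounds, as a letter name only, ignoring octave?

F♯

The capo raises the open F3 by 7 semitones to C4; fretting 6 more gives F3 + 7 + 6 = F3 + 13 semitones, landing on F♯.
(Also written G♭.)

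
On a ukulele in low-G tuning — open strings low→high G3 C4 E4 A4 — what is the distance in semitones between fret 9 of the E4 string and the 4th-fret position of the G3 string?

14 semitones

E4 at fret 9 → C#5 (MIDI 73); G3 at fret 4 → B3 (MIDI 59).
73 − 59 = 14, so the two pitches are 14 semitones apart, with C#5 the higher.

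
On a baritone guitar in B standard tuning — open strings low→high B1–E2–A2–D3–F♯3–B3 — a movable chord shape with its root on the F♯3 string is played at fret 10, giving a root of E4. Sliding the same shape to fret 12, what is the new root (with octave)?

Moving from fret 10 to fret 12 shifts the root by 2 semitones.
E4 up 2 semitones is F♯4.

F♯4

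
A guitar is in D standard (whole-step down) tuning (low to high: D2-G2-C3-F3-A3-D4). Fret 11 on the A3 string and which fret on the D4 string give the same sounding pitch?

Fret 11 on A3 is MIDI 57 + 11 = 68 (G#4). On the D4 string (open MIDI 62), that pitch is 68 − 62 = fret 6.

6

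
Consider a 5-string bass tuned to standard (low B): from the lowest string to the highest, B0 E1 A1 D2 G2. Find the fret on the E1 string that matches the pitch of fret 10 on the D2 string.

Fret 10 on D2 is MIDI 38 + 10 = 48 (C3). On the E1 string (open MIDI 28), that pitch is 48 − 28 = fret 20.

20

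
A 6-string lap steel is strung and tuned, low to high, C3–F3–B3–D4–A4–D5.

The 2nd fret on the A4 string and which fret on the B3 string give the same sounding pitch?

Fret 2 on A4 is MIDI 69 + 2 = 71 (B4). On the B3 string (open MIDI 59), that pitch is 71 − 59 = fret 12.

12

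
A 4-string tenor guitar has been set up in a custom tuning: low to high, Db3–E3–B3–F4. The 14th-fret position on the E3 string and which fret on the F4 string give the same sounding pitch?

E3 at fret 14 is E3 + 14 semitones = Gb4.
The open F4 string is 13 semitones above the open E3, so the same pitch on the F4 string lies at fret 14 − 13 = 1.

1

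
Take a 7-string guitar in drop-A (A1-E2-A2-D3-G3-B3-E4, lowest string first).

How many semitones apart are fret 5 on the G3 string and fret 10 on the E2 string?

G3 at fret 5 → C4 (MIDI 60); E2 at fret 10 → D3 (MIDI 50).
60 − 50 = 10, so the two pitches are 10 semitones apart, with C4 the higher.

10 semitones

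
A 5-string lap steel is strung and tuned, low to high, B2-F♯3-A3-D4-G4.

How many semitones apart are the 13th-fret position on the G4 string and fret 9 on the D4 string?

9 semitones

G4 at fret 13 → G♯5 (MIDI 80); D4 at fret 9 → B4 (MIDI 71).
80 − 71 = 9, so the two pitches are 9 semitones apart, with G♯5 the higher.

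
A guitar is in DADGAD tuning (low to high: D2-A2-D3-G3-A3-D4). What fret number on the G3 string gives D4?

7

D4 is 7 semitones above the open G3 (G–G#–A–A#–B–C–C#–D), so it sits at fret 7.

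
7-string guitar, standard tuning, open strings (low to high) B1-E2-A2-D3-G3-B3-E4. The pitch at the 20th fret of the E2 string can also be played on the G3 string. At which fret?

Fret 20 on E2 is MIDI 40 + 20 = 60 (C4). On the G3 string (open MIDI 55), that pitch is 60 − 55 = fret 5.

5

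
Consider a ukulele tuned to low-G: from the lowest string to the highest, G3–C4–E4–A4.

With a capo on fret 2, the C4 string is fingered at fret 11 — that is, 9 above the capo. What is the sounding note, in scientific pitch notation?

B4

The capo raises the open C4 by 2 semitones to D4; fretting 9 more gives C4 + 2 + 9 = C4 + 11 semitones = B4.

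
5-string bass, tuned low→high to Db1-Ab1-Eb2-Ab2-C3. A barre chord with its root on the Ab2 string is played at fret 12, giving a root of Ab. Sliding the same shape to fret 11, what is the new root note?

G

Moving from fret 12 to fret 11 shifts the root by -1 semitone.
Ab down 1 semitone is G.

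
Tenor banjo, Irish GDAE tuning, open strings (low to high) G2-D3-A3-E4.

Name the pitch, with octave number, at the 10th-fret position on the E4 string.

D5

Each fret is one semitone, so E4 + 10 = D5.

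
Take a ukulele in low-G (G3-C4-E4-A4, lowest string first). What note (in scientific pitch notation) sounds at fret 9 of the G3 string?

E4

Each fret is one semitone, so G3 + 9 = E4.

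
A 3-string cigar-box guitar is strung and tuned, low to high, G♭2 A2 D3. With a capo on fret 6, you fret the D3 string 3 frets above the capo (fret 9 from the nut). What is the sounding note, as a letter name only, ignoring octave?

The capo raises the open D3 by 6 semitones to A♭3; fretting 3 more gives D3 + 6 + 3 = D3 + 9 semitones, landing on B.

B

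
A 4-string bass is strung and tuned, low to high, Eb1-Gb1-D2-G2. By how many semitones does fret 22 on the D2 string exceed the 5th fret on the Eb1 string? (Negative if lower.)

28 semitones

D2 at fret 22 → C4 (MIDI 60); Eb1 at fret 5 → Ab1 (MIDI 32).
60 − 32 = 28, so the two pitches are 28 semitones apart.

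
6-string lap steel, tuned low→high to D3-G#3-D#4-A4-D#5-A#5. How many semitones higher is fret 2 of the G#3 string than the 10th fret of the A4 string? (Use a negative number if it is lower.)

G#3 at fret 2 → A#3 (MIDI 58); A4 at fret 10 → G5 (MIDI 79).
58 − 79 = -21, so the two pitches are 21 semitones apart.

-21 semitones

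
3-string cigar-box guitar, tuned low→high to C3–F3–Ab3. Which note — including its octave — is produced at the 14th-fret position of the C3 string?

D4

Each fret is one semitone, so C3 + 14 = D4.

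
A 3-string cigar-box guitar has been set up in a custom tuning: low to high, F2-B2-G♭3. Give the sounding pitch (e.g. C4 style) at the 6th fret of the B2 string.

Each fret is one semitone, so B2 + 6 = F3.

F3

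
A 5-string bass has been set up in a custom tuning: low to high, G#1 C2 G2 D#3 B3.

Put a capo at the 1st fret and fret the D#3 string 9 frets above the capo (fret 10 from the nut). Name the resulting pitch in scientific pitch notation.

C#4

The capo raises the open D#3 by 1 semitone to E3; fretting 9 more gives D#3 + 1 + 9 = D#3 + 10 semitones = C#4.
(Also written Db.)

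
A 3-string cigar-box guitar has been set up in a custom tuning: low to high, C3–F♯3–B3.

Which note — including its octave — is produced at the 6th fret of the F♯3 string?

C4

F♯3 is MIDI 54. Adding 6 gives 60, which is C4.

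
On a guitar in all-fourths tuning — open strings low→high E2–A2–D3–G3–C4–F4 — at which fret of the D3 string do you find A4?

19

A4 is 19 semitones above the open D3 (D–D#–E–F–…–G–G#–A), so it sits at fret 19.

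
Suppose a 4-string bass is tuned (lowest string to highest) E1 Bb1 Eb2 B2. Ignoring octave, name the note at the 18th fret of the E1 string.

Each fret is one semitone, so E1 + 18 = Bb.
(Equivalently spelled A#.)

Bb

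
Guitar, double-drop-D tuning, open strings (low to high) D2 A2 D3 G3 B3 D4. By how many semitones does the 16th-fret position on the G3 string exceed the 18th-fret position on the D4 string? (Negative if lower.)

-9 semitones

G3 at fret 16 → B4 (MIDI 71); D4 at fret 18 → G#5 (MIDI 80).
71 − 80 = -9, so the two pitches are 9 semitones apart.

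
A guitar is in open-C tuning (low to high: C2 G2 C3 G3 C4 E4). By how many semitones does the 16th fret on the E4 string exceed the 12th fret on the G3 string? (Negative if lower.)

E4 at fret 16 → G#5 (MIDI 80); G3 at fret 12 → G4 (MIDI 67).
80 − 67 = 13, so the two pitches are 13 semitones apart.

13 semitones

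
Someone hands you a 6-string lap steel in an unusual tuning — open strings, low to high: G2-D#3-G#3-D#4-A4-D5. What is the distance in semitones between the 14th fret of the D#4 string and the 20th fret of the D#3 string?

D#4 at fret 14 → F5 (MIDI 77); D#3 at fret 20 → B4 (MIDI 71).
77 − 71 = 6, so the two pitches are 6 semitones apart, with F5 the higher.

6 semitones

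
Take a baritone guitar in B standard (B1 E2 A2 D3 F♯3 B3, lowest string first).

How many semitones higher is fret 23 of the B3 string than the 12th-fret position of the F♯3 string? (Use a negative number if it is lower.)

16 semitones

B3 at fret 23 → A♯5 (MIDI 82); F♯3 at fret 12 → F♯4 (MIDI 66).
82 − 66 = 16, so the two pitches are 16 semitones apart.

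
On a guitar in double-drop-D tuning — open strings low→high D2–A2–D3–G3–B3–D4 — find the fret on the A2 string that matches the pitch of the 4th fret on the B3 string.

18

Fret 4 on B3 is MIDI 59 + 4 = 63 (D#4). On the A2 string (open MIDI 45), that pitch is 63 − 45 = fret 18.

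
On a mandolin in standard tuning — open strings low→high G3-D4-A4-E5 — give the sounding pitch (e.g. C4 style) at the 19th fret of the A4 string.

Each fret is one semitone, so A4 + 19 = E6.

E6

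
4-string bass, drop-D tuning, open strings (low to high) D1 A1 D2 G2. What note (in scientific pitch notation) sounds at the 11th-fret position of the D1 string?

The open D1 string plus 11 semitones: D–D#–E–F–…–B–C–C#.
The walk passes from B into C once, so the octave number goes from 1 to 2.

C#2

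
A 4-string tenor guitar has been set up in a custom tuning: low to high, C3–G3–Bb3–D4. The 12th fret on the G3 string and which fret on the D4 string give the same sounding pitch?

G3 at fret 12 is G3 + 12 semitones = G4.
The open D4 string is 7 semitones above the open G3, so the same pitch on the D4 string lies at fret 12 − 7 = 5.

5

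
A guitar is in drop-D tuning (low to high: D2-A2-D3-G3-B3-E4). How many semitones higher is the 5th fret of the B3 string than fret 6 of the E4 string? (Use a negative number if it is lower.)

B3 at fret 5 → E4 (MIDI 64); E4 at fret 6 → A#4 (MIDI 70).
64 − 70 = -6, so the two pitches are 6 semitones apart.

-6 semitones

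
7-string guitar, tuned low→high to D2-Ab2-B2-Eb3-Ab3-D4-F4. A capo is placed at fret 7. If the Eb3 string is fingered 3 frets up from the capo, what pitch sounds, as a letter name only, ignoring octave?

The capo raises the open Eb3 by 7 semitones to Bb3; fretting 3 more gives Eb3 + 7 + 3 = Eb3 + 10 semitones, landing on Db.
(Also written C#.)

Db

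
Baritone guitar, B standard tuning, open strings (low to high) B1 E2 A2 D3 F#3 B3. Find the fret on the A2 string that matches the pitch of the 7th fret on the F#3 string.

F#3 at fret 7 is F#3 + 7 semitones = C#4.
The open A2 string is 9 semitones below the open F#3, so the same pitch on the A2 string lies at fret 7 + 9 = 16.

16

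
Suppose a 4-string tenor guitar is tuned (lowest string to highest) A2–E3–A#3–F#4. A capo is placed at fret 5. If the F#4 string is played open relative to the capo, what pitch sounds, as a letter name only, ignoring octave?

B

The capo raises the open F#4 by 5 semitones to B4; fretting 0 more gives F#4 + 5 + 0 = F#4 + 5 semitones, landing on B.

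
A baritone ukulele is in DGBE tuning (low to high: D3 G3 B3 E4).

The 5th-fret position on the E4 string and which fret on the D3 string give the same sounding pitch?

Fret 5 on E4 is MIDI 64 + 5 = 69 (A4). On the D3 string (open MIDI 50), that pitch is 69 − 50 = fret 19.

19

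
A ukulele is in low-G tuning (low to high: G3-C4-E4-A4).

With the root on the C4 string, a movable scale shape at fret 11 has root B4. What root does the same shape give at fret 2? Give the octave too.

Moving from fret 11 to fret 2 shifts the root by -9 semitones.
B4 down 9 semitones is D4.

D4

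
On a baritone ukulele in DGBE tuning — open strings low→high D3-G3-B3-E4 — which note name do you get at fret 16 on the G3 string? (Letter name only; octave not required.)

The open G3 string plus 16 semitones: G–G#–A–A#–…–A–A#–B.

B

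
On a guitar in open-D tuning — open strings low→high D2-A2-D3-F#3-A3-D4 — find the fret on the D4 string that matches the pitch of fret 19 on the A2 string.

2

Fret 19 on A2 is MIDI 45 + 19 = 64 (E4). On the D4 string (open MIDI 62), that pitch is 64 − 62 = fret 2.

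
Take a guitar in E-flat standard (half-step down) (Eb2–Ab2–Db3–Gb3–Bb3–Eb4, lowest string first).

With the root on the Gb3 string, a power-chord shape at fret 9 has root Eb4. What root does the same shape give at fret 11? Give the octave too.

F4

Moving from fret 9 to fret 11 shifts the root by 2 semitones.
Eb4 up 2 semitones is F4.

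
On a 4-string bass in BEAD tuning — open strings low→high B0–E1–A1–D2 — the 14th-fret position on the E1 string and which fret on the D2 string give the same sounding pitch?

4

E1 at fret 14 is E1 + 14 semitones = F♯2.
The open D2 string is 10 semitones above the open E1, so the same pitch on the D2 string lies at fret 14 − 10 = 4.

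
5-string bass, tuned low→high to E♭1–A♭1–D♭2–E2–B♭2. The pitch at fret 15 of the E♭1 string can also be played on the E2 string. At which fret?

E♭1 at fret 15 is E♭1 + 15 semitones = G♭2.
The open E2 string is 13 semitones above the open E♭1, so the same pitch on the E2 string lies at fret 15 − 13 = 2.

2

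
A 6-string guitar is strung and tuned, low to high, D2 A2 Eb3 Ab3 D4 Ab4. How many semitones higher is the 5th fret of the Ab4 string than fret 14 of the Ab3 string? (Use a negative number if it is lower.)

Ab4 at fret 5 → Db5 (MIDI 73); Ab3 at fret 14 → Bb4 (MIDI 70).
73 − 70 = 3, so the two pitches are 3 semitones apart.

3 semitones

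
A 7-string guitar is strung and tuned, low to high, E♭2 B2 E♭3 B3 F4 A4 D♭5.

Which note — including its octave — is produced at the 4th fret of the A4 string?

D♭5

A4 is MIDI 69. Adding 4 gives 73, which is D♭5.
(Equivalently spelled C♯5.)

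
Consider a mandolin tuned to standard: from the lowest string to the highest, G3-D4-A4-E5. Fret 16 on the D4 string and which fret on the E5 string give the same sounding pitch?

2

Fret 16 on D4 is MIDI 62 + 16 = 78 (F#5). On the E5 string (open MIDI 76), that pitch is 78 − 76 = fret 2.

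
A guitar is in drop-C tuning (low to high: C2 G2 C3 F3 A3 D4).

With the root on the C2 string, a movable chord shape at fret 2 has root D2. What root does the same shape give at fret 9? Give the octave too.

Moving from fret 2 to fret 9 shifts the root by 7 semitones.
D2 up 7 semitones is A2.

A2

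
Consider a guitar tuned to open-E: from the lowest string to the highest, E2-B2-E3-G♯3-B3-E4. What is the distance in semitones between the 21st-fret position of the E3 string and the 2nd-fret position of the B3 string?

12 semitones

E3 at fret 21 → C♯5 (MIDI 73); B3 at fret 2 → C♯4 (MIDI 61).
73 − 61 = 12, so the two pitches are 12 semitones apart, with C♯5 the higher.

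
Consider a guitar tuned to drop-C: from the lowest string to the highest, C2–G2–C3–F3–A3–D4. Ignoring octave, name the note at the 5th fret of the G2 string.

C

The open G2 string plus 5 semitones: G–G#–A–A#–B–C.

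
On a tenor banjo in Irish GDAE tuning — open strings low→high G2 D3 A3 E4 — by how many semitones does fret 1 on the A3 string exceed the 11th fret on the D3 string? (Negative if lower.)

A3 at fret 1 → A#3 (MIDI 58); D3 at fret 11 → C#4 (MIDI 61).
58 − 61 = -3, so the two pitches are 3 semitones apart.

-3 semitones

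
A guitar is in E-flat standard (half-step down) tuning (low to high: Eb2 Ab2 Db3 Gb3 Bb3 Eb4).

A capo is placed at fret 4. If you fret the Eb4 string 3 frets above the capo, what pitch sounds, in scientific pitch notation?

The capo raises the open Eb4 by 4 semitones to G4; fretting 3 more gives Eb4 + 4 + 3 = Eb4 + 7 semitones = Bb4.
(Also written A#.)

Bb4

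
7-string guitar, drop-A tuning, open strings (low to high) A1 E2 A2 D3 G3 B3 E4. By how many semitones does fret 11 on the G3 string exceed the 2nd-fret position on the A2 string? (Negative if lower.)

G3 at fret 11 → F♯4 (MIDI 66); A2 at fret 2 → B2 (MIDI 47).
66 − 47 = 19, so the two pitches are 19 semitones apart.

19 semitones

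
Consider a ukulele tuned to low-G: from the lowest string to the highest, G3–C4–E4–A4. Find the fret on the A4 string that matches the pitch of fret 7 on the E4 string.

2

Fret 7 on E4 is MIDI 64 + 7 = 71 (B4). On the A4 string (open MIDI 69), that pitch is 71 − 69 = fret 2.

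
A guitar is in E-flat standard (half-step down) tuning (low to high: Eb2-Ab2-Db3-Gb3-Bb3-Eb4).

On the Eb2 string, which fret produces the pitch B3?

B3 is 20 semitones above the open Eb2 (Eb–E–F–Gb–…–A–Bb–B), so it sits at fret 20.

20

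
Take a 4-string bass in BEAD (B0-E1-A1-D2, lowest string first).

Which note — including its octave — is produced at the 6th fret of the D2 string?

D2 is MIDI 38. Adding 6 gives 44, which is G♯2.

G♯2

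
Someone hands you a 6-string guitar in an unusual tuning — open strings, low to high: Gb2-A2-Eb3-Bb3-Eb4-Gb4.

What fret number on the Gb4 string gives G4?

G4 is 1 semitone above the open Gb4 (Gb–G), so it sits at fret 1.

1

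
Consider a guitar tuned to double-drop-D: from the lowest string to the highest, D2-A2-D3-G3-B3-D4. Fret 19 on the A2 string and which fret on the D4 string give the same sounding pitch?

2

Fret 19 on A2 is MIDI 45 + 19 = 64 (E4). On the D4 string (open MIDI 62), that pitch is 64 − 62 = fret 2.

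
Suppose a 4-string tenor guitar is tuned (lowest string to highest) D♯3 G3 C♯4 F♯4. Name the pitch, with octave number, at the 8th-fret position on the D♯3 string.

D♯3 is MIDI 51. Adding 8 gives 59, which is B3.

B3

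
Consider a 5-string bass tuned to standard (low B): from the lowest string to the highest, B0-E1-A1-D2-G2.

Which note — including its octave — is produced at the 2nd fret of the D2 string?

E2

Each fret is one semitone, so D2 + 2 = E2.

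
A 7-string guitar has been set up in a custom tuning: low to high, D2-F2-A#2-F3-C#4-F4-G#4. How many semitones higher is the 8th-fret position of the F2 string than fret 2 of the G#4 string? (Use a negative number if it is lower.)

F2 at fret 8 → C#3 (MIDI 49); G#4 at fret 2 → A#4 (MIDI 70).
49 − 70 = -21, so the two pitches are 21 semitones apart.

-21 semitones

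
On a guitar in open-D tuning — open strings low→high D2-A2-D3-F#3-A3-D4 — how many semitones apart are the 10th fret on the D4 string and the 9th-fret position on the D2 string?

25 semitones

D4 at fret 10 → C5 (MIDI 72); D2 at fret 9 → B2 (MIDI 47).
72 − 47 = 25, so the two pitches are 25 semitones apart, with C5 the higher.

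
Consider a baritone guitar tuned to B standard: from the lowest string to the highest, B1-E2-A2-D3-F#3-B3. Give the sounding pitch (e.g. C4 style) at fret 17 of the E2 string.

E2 is MIDI 40. Adding 17 gives 57, which is A3.

A3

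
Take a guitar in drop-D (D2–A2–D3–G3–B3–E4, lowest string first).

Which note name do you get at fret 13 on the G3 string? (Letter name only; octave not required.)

Each fret is one semitone, so G3 + 13 = G#.

G#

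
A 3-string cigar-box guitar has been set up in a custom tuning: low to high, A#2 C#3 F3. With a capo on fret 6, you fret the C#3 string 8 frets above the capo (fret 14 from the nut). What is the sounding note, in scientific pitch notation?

The capo raises the open C#3 by 6 semitones to G3; fretting 8 more gives C#3 + 6 + 8 = C#3 + 14 semitones = D#4.
(Also written Eb.)

D#4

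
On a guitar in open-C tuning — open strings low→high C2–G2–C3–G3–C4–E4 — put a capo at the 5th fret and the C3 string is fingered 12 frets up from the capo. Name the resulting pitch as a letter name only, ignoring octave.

F

The capo raises the open C3 by 5 semitones to F3; fretting 12 more gives C3 + 5 + 12 = C3 + 17 semitones, landing on F.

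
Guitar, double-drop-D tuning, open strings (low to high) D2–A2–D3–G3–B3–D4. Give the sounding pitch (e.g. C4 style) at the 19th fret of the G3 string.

Each fret is one semitone, so G3 + 19 = D5.

D5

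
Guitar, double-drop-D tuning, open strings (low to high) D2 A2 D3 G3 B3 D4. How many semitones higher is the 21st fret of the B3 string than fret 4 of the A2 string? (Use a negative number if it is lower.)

B3 at fret 21 → G#5 (MIDI 80); A2 at fret 4 → C#3 (MIDI 49).
80 − 49 = 31, so the two pitches are 31 semitones apart.

31 semitones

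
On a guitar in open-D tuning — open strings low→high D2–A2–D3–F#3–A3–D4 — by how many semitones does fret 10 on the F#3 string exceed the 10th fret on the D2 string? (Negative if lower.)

F#3 at fret 10 → E4 (MIDI 64); D2 at fret 10 → C3 (MIDI 48).
64 − 48 = 16, so the two pitches are 16 semitones apart.

16 semitones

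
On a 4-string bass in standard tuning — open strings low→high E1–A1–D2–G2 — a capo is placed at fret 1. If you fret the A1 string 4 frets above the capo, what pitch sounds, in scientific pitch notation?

D2

The capo raises the open A1 by 1 semitone to A#1; fretting 4 more gives A1 + 1 + 4 = A1 + 5 semitones = D2.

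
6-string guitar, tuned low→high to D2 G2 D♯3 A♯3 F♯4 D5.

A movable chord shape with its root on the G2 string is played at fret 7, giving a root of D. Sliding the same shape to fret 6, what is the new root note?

C♯

Moving from fret 7 to fret 6 shifts the root by -1 semitone.
D down 1 semitone is C♯.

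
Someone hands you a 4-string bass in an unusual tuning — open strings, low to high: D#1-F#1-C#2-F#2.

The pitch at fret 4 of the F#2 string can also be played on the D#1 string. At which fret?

Fret 4 on F#2 is MIDI 42 + 4 = 46 (A#2). On the D#1 string (open MIDI 27), that pitch is 46 − 27 = fret 19.

19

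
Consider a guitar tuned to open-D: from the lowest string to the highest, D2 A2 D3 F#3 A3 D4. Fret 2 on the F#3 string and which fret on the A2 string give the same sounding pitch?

F#3 at fret 2 is F#3 + 2 semitones = G#3.
The open A2 string is 9 semitones below the open F#3, so the same pitch on the A2 string lies at fret 2 + 9 = 11.

11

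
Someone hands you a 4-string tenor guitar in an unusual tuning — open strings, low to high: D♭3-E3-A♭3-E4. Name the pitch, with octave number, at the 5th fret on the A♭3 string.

Each fret is one semitone, so A♭3 + 5 = D♭4.

D♭4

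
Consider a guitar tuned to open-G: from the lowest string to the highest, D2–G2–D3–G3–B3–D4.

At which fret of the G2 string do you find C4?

C4 is 17 semitones above the open G2 (G–G#–A–A#–…–A#–B–C), so it sits at fret 17.

17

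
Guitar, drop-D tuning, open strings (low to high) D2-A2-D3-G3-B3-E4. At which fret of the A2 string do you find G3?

10

G3 is 10 semitones above the open A2 (A–A#–B–C–…–F–F#–G), so it sits at fret 10.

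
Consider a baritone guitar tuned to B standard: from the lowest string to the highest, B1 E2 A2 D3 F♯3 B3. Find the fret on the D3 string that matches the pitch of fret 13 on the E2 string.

E2 at fret 13 is E2 + 13 semitones = F3.
The open D3 string is 10 semitones above the open E2, so the same pitch on the D3 string lies at fret 13 − 10 = 3.

3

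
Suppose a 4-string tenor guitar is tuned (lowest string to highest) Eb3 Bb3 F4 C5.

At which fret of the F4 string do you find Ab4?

3

Ab4 is 3 semitones above the open F4 (F–Gb–G–Ab), so it sits at fret 3.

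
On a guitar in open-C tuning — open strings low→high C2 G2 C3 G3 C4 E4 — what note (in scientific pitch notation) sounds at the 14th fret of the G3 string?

A4

Each fret is one semitone, so G3 + 14 = A4.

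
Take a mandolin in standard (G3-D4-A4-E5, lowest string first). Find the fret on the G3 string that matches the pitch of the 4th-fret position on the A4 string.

18

A4 at fret 4 is A4 + 4 semitones = C♯5.
The open G3 string is 14 semitones below the open A4, so the same pitch on the G3 string lies at fret 4 + 14 = 18.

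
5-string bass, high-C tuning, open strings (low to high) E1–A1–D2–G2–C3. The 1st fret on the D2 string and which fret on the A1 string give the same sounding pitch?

6

D2 at fret 1 is D2 + 1 semitone = D#2.
The open A1 string is 5 semitones below the open D2, so the same pitch on the A1 string lies at fret 1 + 5 = 6.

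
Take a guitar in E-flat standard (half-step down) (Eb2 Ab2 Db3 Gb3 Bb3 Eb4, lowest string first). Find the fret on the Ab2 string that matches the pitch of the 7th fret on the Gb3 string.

17

Fret 7 on Gb3 is MIDI 54 + 7 = 61 (Db4). On the Ab2 string (open MIDI 44), that pitch is 61 − 44 = fret 17.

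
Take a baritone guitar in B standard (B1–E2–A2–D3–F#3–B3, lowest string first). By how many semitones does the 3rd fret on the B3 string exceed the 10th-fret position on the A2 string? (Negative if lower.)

7 semitones

B3 at fret 3 → D4 (MIDI 62); A2 at fret 10 → G3 (MIDI 55).
62 − 55 = 7, so the two pitches are 7 semitones apart.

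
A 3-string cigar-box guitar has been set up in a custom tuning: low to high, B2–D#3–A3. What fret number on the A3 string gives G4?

G4 is 10 semitones above the open A3 (A–A#–B–C–…–F–F#–G), so it sits at fret 10.

10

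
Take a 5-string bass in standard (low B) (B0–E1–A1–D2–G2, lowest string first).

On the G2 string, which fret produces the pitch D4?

19

D4 is 19 semitones above the open G2 (G–G#–A–A#–…–C–C#–D), so it sits at fret 19.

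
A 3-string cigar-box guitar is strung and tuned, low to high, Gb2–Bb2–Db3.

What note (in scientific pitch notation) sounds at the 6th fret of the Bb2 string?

E3

Each fret is one semitone, so Bb2 + 6 = E3.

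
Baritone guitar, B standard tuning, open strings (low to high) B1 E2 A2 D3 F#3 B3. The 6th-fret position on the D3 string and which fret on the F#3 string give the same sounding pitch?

2

D3 at fret 6 is D3 + 6 semitones = G#3.
The open F#3 string is 4 semitones above the open D3, so the same pitch on the F#3 string lies at fret 6 − 4 = 2.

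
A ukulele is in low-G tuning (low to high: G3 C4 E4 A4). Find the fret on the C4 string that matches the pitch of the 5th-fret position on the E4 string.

E4 at fret 5 is E4 + 5 semitones = A4.
The open C4 string is 4 semitones below the open E4, so the same pitch on the C4 string lies at fret 5 + 4 = 9.

9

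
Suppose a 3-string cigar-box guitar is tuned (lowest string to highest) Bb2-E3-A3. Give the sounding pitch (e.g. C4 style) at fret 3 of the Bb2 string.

Bb2 is MIDI 46. Adding 3 gives 49, which is Db3.

Db3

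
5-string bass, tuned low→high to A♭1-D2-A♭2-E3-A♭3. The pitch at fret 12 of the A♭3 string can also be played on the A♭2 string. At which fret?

Fret 12 on A♭3 is MIDI 56 + 12 = 68 (A♭4). On the A♭2 string (open MIDI 44), that pitch is 68 − 44 = fret 24.

24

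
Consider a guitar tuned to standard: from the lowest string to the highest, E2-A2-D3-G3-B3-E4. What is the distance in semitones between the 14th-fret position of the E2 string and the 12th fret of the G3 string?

13 semitones

E2 at fret 14 → F#3 (MIDI 54); G3 at fret 12 → G4 (MIDI 67).
54 − 67 = -13, so the two pitches are 13 semitones apart, with G4 the higher.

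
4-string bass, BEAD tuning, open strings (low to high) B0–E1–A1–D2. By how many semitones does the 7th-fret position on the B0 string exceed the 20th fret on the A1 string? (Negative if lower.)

-23 semitones

B0 at fret 7 → F#1 (MIDI 30); A1 at fret 20 → F3 (MIDI 53).
30 − 53 = -23, so the two pitches are 23 semitones apart.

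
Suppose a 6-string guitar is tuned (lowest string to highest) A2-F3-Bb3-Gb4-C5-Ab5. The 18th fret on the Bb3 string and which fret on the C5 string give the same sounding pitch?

Fret 18 on Bb3 is MIDI 58 + 18 = 76 (E5). On the C5 string (open MIDI 72), that pitch is 76 − 72 = fret 4.

4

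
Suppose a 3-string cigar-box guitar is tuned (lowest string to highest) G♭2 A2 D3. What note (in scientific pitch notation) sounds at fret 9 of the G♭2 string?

G♭2 is MIDI 42. Adding 9 gives 51, which is E♭3.

E♭3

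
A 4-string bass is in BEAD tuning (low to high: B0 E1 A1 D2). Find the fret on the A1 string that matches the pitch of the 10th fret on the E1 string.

E1 at fret 10 is E1 + 10 semitones = D2.
The open A1 string is 5 semitones above the open E1, so the same pitch on the A1 string lies at fret 10 − 5 = 5.

5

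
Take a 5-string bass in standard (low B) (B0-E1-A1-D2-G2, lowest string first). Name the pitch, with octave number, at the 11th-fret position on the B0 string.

Each fret is one semitone, so B0 + 11 = A♯1.
(Equivalently spelled B♭1.)

A♯1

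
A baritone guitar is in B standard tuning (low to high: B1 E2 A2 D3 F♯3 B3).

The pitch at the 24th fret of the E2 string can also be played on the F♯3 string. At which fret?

E2 at fret 24 is E2 + 24 semitones = E4.
The open F♯3 string is 14 semitones above the open E2, so the same pitch on the F♯3 string lies at fret 24 − 14 = 10.

10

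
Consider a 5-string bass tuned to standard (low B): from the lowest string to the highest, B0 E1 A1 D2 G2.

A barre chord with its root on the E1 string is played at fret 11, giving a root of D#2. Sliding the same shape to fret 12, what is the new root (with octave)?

Moving from fret 11 to fret 12 shifts the root by 1 semitone.
D#2 up 1 semitone is E2.

E2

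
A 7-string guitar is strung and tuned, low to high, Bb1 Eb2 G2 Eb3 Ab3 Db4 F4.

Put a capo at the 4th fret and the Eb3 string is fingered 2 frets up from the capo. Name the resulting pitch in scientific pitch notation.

A3

The capo raises the open Eb3 by 4 semitones to G3; fretting 2 more gives Eb3 + 4 + 2 = Eb3 + 6 semitones = A3.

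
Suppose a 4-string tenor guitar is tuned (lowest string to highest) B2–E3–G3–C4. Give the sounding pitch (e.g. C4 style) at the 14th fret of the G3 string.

G3 is MIDI 55. Adding 14 gives 69, which is A4.

A4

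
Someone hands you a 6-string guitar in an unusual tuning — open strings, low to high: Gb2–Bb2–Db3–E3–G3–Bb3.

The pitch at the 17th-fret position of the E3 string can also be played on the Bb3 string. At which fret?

11

Fret 17 on E3 is MIDI 52 + 17 = 69 (A4). On the Bb3 string (open MIDI 58), that pitch is 69 − 58 = fret 11.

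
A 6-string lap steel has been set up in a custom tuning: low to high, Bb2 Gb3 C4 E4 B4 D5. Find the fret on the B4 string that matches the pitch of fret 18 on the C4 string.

C4 at fret 18 is C4 + 18 semitones = Gb5.
The open B4 string is 11 semitones above the open C4, so the same pitch on the B4 string lies at fret 18 − 11 = 7.

7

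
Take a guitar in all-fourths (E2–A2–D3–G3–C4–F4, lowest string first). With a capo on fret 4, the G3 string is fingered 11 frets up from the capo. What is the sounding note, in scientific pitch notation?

A#4

The capo raises the open G3 by 4 semitones to B3; fretting 11 more gives G3 + 4 + 11 = G3 + 15 semitones = A#4.
(Also written Bb.)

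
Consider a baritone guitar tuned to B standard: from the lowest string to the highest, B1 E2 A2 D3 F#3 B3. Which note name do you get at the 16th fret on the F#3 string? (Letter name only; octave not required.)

A#

The open F#3 string plus 16 semitones: F#–G–G#–A–…–G#–A–A#.
(Equivalently spelled Bb.)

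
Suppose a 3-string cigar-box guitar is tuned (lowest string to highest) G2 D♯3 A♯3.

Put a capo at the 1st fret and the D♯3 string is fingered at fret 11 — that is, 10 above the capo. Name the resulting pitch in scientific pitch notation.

D4

The capo raises the open D♯3 by 1 semitone to E3; fretting 10 more gives D♯3 + 1 + 10 = D♯3 + 11 semitones = D4.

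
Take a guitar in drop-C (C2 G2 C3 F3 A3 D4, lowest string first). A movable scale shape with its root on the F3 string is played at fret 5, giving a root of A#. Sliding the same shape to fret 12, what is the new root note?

Moving from fret 5 to fret 12 shifts the root by 7 semitones.
A# up 7 semitones is F.

F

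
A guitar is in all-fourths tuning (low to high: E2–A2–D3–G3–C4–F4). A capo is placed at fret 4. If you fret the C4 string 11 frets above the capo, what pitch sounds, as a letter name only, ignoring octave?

D#

The capo raises the open C4 by 4 semitones to E4; fretting 11 more gives C4 + 4 + 11 = C4 + 15 semitones, landing on D#.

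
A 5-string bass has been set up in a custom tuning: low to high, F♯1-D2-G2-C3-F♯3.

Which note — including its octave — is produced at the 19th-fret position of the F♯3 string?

F♯3 is MIDI 54. Adding 19 gives 73, which is C♯5.

C♯5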